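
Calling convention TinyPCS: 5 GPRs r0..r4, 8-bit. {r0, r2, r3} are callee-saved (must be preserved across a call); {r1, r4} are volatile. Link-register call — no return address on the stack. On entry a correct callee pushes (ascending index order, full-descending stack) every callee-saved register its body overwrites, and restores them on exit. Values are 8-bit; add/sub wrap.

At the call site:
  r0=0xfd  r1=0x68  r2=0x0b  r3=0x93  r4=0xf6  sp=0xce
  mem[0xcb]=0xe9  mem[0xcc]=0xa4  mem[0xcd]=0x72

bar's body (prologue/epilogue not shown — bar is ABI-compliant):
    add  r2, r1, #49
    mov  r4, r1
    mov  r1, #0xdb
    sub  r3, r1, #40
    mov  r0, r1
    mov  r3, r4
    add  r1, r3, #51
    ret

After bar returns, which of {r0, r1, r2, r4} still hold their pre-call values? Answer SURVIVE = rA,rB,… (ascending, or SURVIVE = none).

SURVIVE = r0,r2

prologue: push r0 -> mem[0xcd]=0xfd, sp=0xcd
prologue: push r2 -> mem[0xcc]=0x0b, sp=0xcc
prologue: push r3 -> mem[0xcb]=0x93, sp=0xcb
body[0] add  r2, r1, #49 -> r2=0x99
body[1] mov  r4, r1 -> r4=0x68
body[2] mov  r1, #0xdb -> r1=0xdb
body[3] sub  r3, r1, #40 -> r3=0xb3
body[4] mov  r0, r1 -> r0=0xdb
body[5] mov  r3, r4 -> r3=0x68
body[6] add  r1, r3, #51 -> r1=0x9b
epilogue: pop r3=0x93, sp=0xcc
epilogue: pop r2=0x0b, sp=0xcd
epilogue: pop r0=0xfd, sp=0xce
r0: callee-saved, written=True
r1: caller-saved, written=True
r2: callee-saved, written=True
r4: caller-saved, written=True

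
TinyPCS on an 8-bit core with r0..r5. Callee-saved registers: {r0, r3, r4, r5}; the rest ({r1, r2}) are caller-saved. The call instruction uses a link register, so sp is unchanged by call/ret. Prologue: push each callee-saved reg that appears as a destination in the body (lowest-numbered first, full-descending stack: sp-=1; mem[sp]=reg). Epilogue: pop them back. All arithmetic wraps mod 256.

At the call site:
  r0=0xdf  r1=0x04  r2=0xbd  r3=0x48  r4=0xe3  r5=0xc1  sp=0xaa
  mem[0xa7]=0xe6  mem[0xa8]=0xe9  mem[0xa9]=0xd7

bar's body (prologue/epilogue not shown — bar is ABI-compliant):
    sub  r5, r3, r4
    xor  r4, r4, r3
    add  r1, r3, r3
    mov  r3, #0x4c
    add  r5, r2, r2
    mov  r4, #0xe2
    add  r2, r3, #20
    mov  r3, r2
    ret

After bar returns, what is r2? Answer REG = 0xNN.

prologue: push r3 → mem[0xa9]=0x48, sp=0xa9
prologue: push r4 → mem[0xa8]=0xe3, sp=0xa8
prologue: push r5 → mem[0xa7]=0xc1, sp=0xa7
body[0] sub  r5, r3, r4 → r5=0x65
body[1] xor  r4, r4, r3 → r4=0xab
body[2] add  r1, r3, r3 → r1=0x90
body[3] mov  r3, #0x4c → r3=0x4c
body[4] add  r5, r2, r2 → r5=0x7a
body[5] mov  r4, #0xe2 → r4=0xe2
body[6] add  r2, r3, #20 → r2=0x60
body[7] mov  r3, r2 → r3=0x60
epilogue: pop r5=0xc1, sp=0xa8
epilogue: pop r4=0xe3, sp=0xa9
epilogue: pop r3=0x48, sp=0xaa
r2 is caller-saved → body value

REG = 0x60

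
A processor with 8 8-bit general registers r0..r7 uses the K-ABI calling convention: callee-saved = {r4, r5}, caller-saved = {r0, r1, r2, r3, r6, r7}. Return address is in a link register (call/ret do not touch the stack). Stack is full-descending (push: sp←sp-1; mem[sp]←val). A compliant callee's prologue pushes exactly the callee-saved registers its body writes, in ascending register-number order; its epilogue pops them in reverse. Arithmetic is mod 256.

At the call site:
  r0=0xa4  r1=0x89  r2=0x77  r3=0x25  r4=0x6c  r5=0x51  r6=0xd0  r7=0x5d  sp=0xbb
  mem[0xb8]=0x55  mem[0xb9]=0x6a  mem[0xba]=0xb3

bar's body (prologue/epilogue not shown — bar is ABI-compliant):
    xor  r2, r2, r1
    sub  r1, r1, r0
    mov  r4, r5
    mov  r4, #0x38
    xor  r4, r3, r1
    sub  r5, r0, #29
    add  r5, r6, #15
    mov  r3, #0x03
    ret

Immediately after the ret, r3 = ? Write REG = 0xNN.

prologue: push r4 -> mem[0xba]=0x6c, sp=0xba
prologue: push r5 -> mem[0xb9]=0x51, sp=0xb9
body[0] xor  r2, r2, r1 -> r2=0xfe
body[1] sub  r1, r1, r0 -> r1=0xe5
body[2] mov  r4, r5 -> r4=0x51
body[3] mov  r4, #0x38 -> r4=0x38
body[4] xor  r4, r3, r1 -> r4=0xc0
body[5] sub  r5, r0, #29 -> r5=0x87
body[6] add  r5, r6, #15 -> r5=0xdf
body[7] mov  r3, #0x03 -> r3=0x03
epilogue: pop r5=0x51, sp=0xba
epilogue: pop r4=0x6c, sp=0xbb
r3 is caller-saved -> body value

REG = 0x03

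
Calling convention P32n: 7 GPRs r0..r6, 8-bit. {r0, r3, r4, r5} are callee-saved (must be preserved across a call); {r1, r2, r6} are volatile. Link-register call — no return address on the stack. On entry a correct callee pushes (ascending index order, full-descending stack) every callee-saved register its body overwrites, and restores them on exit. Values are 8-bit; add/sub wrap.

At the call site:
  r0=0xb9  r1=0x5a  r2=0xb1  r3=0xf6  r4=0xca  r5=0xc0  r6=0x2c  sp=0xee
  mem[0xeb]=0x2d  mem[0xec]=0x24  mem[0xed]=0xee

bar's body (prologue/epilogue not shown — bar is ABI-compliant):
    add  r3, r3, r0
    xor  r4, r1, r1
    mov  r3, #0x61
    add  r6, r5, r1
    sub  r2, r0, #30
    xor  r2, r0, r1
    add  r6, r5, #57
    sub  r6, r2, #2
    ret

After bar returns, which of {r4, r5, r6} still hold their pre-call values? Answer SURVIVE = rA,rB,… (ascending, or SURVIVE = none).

SURVIVE = r4,r5

prologue: push r3 → mem[0xed]=0xf6, sp=0xed
prologue: push r4 → mem[0xec]=0xca, sp=0xec
body[0] add  r3, r3, r0 → r3=0xaf
body[1] xor  r4, r1, r1 → r4=0x00
body[2] mov  r3, #0x61 → r3=0x61
body[3] add  r6, r5, r1 → r6=0x1a
body[4] sub  r2, r0, #30 → r2=0x9b
body[5] xor  r2, r0, r1 → r2=0xe3
body[6] add  r6, r5, #57 → r6=0xf9
body[7] sub  r6, r2, #2 → r6=0xe1
epilogue: pop r4=0xca, sp=0xed
epilogue: pop r3=0xf6, sp=0xee
r4: callee-saved, written=True
r5: callee-saved, written=False
r6: caller-saved, written=True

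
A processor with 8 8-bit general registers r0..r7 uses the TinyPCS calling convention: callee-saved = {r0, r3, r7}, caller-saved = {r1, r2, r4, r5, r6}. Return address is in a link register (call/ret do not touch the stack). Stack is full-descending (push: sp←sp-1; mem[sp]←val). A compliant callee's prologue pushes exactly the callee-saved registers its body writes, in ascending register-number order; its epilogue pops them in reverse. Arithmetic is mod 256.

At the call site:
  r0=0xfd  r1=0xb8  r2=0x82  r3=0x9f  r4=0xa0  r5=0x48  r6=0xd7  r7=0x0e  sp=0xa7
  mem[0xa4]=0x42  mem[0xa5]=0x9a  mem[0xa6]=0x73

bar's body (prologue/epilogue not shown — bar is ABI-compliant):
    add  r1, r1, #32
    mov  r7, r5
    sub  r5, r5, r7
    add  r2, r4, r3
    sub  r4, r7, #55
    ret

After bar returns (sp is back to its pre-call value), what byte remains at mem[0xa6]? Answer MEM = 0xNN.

prologue: push r7 → mem[0xa6]=0x0e, sp=0xa6
body[0] add  r1, r1, #32 → r1=0xd8
body[1] mov  r7, r5 → r7=0x48
body[2] sub  r5, r5, r7 → r5=0x00
body[3] add  r2, r4, r3 → r2=0x3f
body[4] sub  r4, r7, #55 → r4=0x11
epilogue: pop r7=0x0e, sp=0xa7
prologue pushed ['r7'] at ['0xa6']

MEM = 0x0e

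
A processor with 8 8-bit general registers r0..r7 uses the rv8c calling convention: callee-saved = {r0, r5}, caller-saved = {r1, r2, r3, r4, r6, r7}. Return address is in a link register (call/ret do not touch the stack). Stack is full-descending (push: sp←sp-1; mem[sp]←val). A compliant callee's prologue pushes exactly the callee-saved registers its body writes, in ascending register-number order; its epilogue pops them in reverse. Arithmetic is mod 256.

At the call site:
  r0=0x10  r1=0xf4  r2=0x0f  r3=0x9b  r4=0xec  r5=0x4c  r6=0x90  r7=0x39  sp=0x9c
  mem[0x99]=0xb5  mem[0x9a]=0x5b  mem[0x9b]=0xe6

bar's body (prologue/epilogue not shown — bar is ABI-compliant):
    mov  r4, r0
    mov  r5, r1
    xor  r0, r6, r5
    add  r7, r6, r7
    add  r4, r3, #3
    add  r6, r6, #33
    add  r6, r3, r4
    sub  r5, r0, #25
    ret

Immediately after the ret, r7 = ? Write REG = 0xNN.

prologue: push r0 → mem[0x9b]=0x10, sp=0x9b
prologue: push r5 → mem[0x9a]=0x4c, sp=0x9a
body[0] mov  r4, r0 → r4=0x10
body[1] mov  r5, r1 → r5=0xf4
body[2] xor  r0, r6, r5 → r0=0x64
body[3] add  r7, r6, r7 → r7=0xc9
body[4] add  r4, r3, #3 → r4=0x9e
body[5] add  r6, r6, #33 → r6=0xb1
body[6] add  r6, r3, r4 → r6=0x39
body[7] sub  r5, r0, #25 → r5=0x4b
epilogue: pop r5=0x4c, sp=0x9b
epilogue: pop r0=0x10, sp=0x9c
r7 is caller-saved → body value

REG = 0xc9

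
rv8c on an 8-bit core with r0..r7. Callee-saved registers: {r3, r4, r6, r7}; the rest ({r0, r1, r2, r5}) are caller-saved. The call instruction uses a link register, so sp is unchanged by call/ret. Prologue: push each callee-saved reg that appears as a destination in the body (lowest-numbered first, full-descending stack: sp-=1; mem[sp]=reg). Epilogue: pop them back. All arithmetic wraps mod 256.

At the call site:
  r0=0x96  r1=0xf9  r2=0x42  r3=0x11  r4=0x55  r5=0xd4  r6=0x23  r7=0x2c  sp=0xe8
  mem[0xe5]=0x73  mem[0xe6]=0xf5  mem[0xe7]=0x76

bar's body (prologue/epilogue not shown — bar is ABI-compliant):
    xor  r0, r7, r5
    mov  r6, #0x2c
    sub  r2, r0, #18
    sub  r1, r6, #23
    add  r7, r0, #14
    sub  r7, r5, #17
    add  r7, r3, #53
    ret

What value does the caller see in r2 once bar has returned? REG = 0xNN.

prologue: push r6 -> mem[0xe7]=0x23, sp=0xe7
prologue: push r7 -> mem[0xe6]=0x2c, sp=0xe6
body[0] xor  r0, r7, r5 -> r0=0xf8
body[1] mov  r6, #0x2c -> r6=0x2c
body[2] sub  r2, r0, #18 -> r2=0xe6
body[3] sub  r1, r6, #23 -> r1=0x15
body[4] add  r7, r0, #14 -> r7=0x06
body[5] sub  r7, r5, #17 -> r7=0xc3
body[6] add  r7, r3, #53 -> r7=0x46
epilogue: pop r7=0x2c, sp=0xe7
epilogue: pop r6=0x23, sp=0xe8
r2 is caller-saved -> body value

REG = 0xe6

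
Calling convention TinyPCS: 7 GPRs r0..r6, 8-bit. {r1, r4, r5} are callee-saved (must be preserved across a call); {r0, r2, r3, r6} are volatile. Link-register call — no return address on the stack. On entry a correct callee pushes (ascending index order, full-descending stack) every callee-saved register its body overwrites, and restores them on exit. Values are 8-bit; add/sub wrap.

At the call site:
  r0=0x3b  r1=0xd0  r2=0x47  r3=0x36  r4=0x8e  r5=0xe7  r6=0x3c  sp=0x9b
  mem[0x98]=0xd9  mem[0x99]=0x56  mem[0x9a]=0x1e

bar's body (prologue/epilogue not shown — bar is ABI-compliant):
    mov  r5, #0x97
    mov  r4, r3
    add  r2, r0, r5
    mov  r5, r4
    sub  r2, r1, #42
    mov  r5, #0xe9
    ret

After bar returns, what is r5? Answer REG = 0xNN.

prologue: push r4 -> mem[0x9a]=0x8e, sp=0x9a
prologue: push r5 -> mem[0x99]=0xe7, sp=0x99
body[0] mov  r5, #0x97 -> r5=0x97
body[1] mov  r4, r3 -> r4=0x36
body[2] add  r2, r0, r5 -> r2=0xd2
body[3] mov  r5, r4 -> r5=0x36
body[4] sub  r2, r1, #42 -> r2=0xa6
body[5] mov  r5, #0xe9 -> r5=0xe9
epilogue: pop r5=0xe7, sp=0x9a
epilogue: pop r4=0x8e, sp=0x9b
r5 is callee-saved -> restored

REG = 0xe7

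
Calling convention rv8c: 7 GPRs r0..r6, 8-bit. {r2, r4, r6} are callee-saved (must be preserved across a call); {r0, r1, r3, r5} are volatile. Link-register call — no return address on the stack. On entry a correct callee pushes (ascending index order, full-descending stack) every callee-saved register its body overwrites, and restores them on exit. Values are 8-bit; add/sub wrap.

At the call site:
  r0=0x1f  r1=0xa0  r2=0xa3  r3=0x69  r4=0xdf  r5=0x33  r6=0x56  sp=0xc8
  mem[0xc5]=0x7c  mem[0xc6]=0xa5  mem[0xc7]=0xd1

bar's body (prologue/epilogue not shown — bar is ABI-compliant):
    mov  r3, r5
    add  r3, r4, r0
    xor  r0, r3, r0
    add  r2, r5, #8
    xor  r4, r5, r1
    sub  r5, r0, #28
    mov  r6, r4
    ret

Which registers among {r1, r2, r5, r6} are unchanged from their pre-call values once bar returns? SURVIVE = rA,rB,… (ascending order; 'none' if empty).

prologue: push r2 → mem[0xc7]=0xa3, sp=0xc7
prologue: push r4 → mem[0xc6]=0xdf, sp=0xc6
prologue: push r6 → mem[0xc5]=0x56, sp=0xc5
body[0] mov  r3, r5 → r3=0x33
body[1] add  r3, r4, r0 → r3=0xfe
body[2] xor  r0, r3, r0 → r0=0xe1
body[3] add  r2, r5, #8 → r2=0x3b
body[4] xor  r4, r5, r1 → r4=0x93
body[5] sub  r5, r0, #28 → r5=0xc5
body[6] mov  r6, r4 → r6=0x93
epilogue: pop r6=0x56, sp=0xc6
epilogue: pop r4=0xdf, sp=0xc7
epilogue: pop r2=0xa3, sp=0xc8
r1: caller-saved, written=False
r2: callee-saved, written=True
r5: caller-saved, written=True
r6: callee-saved, written=True

SURVIVE = r1,r2,r6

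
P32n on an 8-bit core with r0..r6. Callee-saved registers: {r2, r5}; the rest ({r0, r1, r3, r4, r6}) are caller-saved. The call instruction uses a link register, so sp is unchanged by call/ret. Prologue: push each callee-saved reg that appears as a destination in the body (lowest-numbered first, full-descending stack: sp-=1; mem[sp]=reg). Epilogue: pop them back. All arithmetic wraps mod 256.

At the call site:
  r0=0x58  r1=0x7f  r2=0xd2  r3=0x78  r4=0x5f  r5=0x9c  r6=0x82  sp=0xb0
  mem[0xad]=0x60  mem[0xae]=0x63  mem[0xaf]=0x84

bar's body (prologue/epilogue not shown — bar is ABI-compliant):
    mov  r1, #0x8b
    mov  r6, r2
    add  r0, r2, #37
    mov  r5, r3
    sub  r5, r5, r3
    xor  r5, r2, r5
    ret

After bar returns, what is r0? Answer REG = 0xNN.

REG = 0xf7

prologue: push r5 -> mem[0xaf]=0x9c, sp=0xaf
body[0] mov  r1, #0x8b -> r1=0x8b
body[1] mov  r6, r2 -> r6=0xd2
body[2] add  r0, r2, #37 -> r0=0xf7
body[3] mov  r5, r3 -> r5=0x78
body[4] sub  r5, r5, r3 -> r5=0x00
body[5] xor  r5, r2, r5 -> r5=0xd2
epilogue: pop r5=0x9c, sp=0xb0
r0 is caller-saved -> body value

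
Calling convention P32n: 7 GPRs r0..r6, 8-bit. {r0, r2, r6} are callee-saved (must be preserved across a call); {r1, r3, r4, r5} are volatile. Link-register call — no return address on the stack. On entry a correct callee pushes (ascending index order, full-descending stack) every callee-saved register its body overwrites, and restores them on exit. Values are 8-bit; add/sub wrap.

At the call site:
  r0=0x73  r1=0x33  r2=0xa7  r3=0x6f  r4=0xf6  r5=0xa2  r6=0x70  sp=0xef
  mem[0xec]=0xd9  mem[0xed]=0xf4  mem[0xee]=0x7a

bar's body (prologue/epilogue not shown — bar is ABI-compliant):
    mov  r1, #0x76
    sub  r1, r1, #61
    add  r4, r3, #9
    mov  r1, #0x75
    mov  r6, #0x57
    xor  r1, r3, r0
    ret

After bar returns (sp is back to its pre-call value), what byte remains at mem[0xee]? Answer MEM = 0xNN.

prologue: push r6 → mem[0xee]=0x70, sp=0xee
body[0] mov  r1, #0x76 → r1=0x76
body[1] sub  r1, r1, #61 → r1=0x39
body[2] add  r4, r3, #9 → r4=0x78
body[3] mov  r1, #0x75 → r1=0x75
body[4] mov  r6, #0x57 → r6=0x57
body[5] xor  r1, r3, r0 → r1=0x1c
epilogue: pop r6=0x70, sp=0xef
prologue pushed ['r6'] at ['0xee']

MEM = 0x70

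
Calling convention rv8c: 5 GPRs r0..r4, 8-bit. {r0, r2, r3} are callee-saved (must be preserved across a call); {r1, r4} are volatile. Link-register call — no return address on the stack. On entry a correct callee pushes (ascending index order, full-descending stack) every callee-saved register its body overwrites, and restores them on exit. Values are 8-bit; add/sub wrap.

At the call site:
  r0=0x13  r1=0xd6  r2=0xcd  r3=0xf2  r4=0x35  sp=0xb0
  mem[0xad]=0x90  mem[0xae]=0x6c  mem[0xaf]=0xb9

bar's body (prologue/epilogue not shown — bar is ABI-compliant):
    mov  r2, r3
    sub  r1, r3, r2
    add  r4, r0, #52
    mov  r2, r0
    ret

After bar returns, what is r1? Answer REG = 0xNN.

REG = 0x00

prologue: push r2 → mem[0xaf]=0xcd, sp=0xaf
body[0] mov  r2, r3 → r2=0xf2
body[1] sub  r1, r3, r2 → r1=0x00
body[2] add  r4, r0, #52 → r4=0x47
body[3] mov  r2, r0 → r2=0x13
epilogue: pop r2=0xcd, sp=0xb0
r1 is caller-saved → body value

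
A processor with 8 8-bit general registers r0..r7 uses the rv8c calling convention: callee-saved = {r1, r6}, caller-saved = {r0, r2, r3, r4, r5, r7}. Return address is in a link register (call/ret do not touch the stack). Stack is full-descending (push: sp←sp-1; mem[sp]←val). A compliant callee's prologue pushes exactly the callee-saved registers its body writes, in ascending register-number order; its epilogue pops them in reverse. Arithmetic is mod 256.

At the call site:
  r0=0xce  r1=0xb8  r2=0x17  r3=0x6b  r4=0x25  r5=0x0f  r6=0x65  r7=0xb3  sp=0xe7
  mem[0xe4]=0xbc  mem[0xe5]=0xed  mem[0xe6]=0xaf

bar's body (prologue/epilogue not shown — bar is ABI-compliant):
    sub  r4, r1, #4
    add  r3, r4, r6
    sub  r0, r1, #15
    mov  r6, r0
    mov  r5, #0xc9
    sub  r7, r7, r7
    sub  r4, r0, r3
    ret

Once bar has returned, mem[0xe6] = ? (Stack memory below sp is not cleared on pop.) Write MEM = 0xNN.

MEM = 0x65

prologue: push r6 → mem[0xe6]=0x65, sp=0xe6
body[0] sub  r4, r1, #4 → r4=0xb4
body[1] add  r3, r4, r6 → r3=0x19
body[2] sub  r0, r1, #15 → r0=0xa9
body[3] mov  r6, r0 → r6=0xa9
body[4] mov  r5, #0xc9 → r5=0xc9
body[5] sub  r7, r7, r7 → r7=0x00
body[6] sub  r4, r0, r3 → r4=0x90
epilogue: pop r6=0x65, sp=0xe7
prologue pushed ['r6'] at ['0xe6']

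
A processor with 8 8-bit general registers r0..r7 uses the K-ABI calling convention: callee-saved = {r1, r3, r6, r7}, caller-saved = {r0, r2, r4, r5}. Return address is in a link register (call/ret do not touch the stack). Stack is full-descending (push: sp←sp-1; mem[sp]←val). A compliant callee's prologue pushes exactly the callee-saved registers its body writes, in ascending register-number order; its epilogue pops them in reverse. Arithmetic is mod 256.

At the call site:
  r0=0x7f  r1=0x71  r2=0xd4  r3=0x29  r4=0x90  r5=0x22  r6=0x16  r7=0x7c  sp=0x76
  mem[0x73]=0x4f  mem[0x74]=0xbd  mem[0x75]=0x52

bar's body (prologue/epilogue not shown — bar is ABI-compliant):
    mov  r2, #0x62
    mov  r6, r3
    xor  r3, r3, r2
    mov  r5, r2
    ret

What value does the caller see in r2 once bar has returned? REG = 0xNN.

prologue: push r3 -> mem[0x75]=0x29, sp=0x75
prologue: push r6 -> mem[0x74]=0x16, sp=0x74
body[0] mov  r2, #0x62 -> r2=0x62
body[1] mov  r6, r3 -> r6=0x29
body[2] xor  r3, r3, r2 -> r3=0x4b
body[3] mov  r5, r2 -> r5=0x62
epilogue: pop r6=0x16, sp=0x75
epilogue: pop r3=0x29, sp=0x76
r2 is caller-saved -> body value

REG = 0x62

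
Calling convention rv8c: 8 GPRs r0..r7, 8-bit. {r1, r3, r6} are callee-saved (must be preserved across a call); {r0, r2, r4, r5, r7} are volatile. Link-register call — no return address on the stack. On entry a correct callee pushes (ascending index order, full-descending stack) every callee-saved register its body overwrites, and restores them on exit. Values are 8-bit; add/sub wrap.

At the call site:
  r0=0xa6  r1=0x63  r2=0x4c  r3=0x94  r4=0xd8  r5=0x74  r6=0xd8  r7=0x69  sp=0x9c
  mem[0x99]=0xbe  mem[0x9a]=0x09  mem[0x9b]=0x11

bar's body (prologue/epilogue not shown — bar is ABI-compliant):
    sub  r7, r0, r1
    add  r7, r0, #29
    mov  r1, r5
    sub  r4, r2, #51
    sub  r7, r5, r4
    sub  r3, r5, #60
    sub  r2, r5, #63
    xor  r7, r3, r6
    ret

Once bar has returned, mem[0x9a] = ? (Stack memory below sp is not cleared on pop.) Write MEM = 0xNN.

prologue: push r1 -> mem[0x9b]=0x63, sp=0x9b
prologue: push r3 -> mem[0x9a]=0x94, sp=0x9a
body[0] sub  r7, r0, r1 -> r7=0x43
body[1] add  r7, r0, #29 -> r7=0xc3
body[2] mov  r1, r5 -> r1=0x74
body[3] sub  r4, r2, #51 -> r4=0x19
body[4] sub  r7, r5, r4 -> r7=0x5b
body[5] sub  r3, r5, #60 -> r3=0x38
body[6] sub  r2, r5, #63 -> r2=0x35
body[7] xor  r7, r3, r6 -> r7=0xe0
epilogue: pop r3=0x94, sp=0x9b
epilogue: pop r1=0x63, sp=0x9c
prologue pushed ['r1', 'r3'] at ['0x9b', '0x9a']

MEM = 0x94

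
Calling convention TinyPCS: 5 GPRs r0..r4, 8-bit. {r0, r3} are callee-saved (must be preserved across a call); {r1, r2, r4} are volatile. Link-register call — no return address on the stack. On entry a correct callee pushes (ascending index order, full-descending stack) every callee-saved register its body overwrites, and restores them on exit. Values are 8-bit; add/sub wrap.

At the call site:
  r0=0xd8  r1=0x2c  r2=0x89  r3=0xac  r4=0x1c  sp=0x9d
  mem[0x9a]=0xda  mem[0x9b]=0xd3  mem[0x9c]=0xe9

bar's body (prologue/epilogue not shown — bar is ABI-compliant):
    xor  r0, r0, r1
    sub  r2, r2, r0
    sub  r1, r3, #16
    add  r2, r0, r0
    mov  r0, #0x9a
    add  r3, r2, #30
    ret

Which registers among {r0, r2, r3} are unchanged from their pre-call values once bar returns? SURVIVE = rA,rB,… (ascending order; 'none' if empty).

prologue: push r0 → mem[0x9c]=0xd8, sp=0x9c
prologue: push r3 → mem[0x9b]=0xac, sp=0x9b
body[0] xor  r0, r0, r1 → r0=0xf4
body[1] sub  r2, r2, r0 → r2=0x95
body[2] sub  r1, r3, #16 → r1=0x9c
body[3] add  r2, r0, r0 → r2=0xe8
body[4] mov  r0, #0x9a → r0=0x9a
body[5] add  r3, r2, #30 → r3=0x06
epilogue: pop r3=0xac, sp=0x9c
epilogue: pop r0=0xd8, sp=0x9d
r0: callee-saved, written=True
r2: caller-saved, written=True
r3: callee-saved, written=True

SURVIVE = r0,r3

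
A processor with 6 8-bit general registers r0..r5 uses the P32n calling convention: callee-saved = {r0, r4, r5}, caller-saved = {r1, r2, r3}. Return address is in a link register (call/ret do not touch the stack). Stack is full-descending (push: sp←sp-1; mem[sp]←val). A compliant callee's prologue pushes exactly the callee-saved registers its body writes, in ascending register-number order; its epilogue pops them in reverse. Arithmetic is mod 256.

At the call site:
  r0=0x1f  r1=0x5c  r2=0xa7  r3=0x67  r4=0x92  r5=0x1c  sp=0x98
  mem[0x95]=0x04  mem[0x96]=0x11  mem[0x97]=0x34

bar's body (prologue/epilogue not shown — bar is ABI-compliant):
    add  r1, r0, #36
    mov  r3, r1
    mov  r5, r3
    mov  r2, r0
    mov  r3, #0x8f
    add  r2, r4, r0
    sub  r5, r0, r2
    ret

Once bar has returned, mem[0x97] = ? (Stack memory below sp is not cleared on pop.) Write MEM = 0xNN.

prologue: push r5 -> mem[0x97]=0x1c, sp=0x97
body[0] add  r1, r0, #36 -> r1=0x43
body[1] mov  r3, r1 -> r3=0x43
body[2] mov  r5, r3 -> r5=0x43
body[3] mov  r2, r0 -> r2=0x1f
body[4] mov  r3, #0x8f -> r3=0x8f
body[5] add  r2, r4, r0 -> r2=0xb1
body[6] sub  r5, r0, r2 -> r5=0x6e
epilogue: pop r5=0x1c, sp=0x98
prologue pushed ['r5'] at ['0x97']

MEM = 0x1c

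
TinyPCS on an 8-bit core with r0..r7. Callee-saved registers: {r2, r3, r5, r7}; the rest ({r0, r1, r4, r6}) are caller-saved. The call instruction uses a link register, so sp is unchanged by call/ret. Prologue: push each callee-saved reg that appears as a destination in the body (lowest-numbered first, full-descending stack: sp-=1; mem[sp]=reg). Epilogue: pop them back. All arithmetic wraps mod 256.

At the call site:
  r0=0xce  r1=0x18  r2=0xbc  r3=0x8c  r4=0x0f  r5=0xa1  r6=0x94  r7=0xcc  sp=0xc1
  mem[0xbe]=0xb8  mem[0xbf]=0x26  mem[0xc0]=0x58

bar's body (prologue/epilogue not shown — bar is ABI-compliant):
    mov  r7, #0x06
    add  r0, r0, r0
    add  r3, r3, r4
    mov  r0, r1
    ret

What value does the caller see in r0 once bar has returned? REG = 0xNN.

prologue: push r3 -> mem[0xc0]=0x8c, sp=0xc0
prologue: push r7 -> mem[0xbf]=0xcc, sp=0xbf
body[0] mov  r7, #0x06 -> r7=0x06
body[1] add  r0, r0, r0 -> r0=0x9c
body[2] add  r3, r3, r4 -> r3=0x9b
body[3] mov  r0, r1 -> r0=0x18
epilogue: pop r7=0xcc, sp=0xc0
epilogue: pop r3=0x8c, sp=0xc1
r0 is caller-saved -> body value

REG = 0x18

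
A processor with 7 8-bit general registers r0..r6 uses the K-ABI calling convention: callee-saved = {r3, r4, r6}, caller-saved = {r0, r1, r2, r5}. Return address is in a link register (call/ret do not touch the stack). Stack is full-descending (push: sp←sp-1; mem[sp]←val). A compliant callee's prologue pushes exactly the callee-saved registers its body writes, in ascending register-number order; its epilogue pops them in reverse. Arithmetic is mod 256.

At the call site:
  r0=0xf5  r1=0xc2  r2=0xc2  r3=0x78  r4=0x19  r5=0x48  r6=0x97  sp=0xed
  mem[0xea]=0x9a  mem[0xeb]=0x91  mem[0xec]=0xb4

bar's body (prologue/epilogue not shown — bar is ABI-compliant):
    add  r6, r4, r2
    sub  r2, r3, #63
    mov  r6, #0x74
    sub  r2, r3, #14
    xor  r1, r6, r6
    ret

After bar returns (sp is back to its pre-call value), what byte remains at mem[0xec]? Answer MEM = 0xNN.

MEM = 0x97

prologue: push r6 → mem[0xec]=0x97, sp=0xec
body[0] add  r6, r4, r2 → r6=0xdb
body[1] sub  r2, r3, #63 → r2=0x39
body[2] mov  r6, #0x74 → r6=0x74
body[3] sub  r2, r3, #14 → r2=0x6a
body[4] xor  r1, r6, r6 → r1=0x00
epilogue: pop r6=0x97, sp=0xed
prologue pushed ['r6'] at ['0xec']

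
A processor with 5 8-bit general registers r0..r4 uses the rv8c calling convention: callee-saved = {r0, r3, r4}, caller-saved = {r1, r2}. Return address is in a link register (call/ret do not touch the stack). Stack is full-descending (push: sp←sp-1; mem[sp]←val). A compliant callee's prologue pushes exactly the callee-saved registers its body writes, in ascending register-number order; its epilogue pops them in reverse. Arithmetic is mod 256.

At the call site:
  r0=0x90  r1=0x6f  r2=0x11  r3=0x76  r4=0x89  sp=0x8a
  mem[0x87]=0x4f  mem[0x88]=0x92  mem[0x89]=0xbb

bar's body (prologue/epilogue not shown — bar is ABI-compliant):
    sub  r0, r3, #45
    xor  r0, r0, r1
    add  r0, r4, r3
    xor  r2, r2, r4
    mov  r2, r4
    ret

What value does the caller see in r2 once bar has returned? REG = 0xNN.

REG = 0x89

prologue: push r0 -> mem[0x89]=0x90, sp=0x89
body[0] sub  r0, r3, #45 -> r0=0x49
body[1] xor  r0, r0, r1 -> r0=0x26
body[2] add  r0, r4, r3 -> r0=0xff
body[3] xor  r2, r2, r4 -> r2=0x98
body[4] mov  r2, r4 -> r2=0x89
epilogue: pop r0=0x90, sp=0x8a
r2 is caller-saved -> body value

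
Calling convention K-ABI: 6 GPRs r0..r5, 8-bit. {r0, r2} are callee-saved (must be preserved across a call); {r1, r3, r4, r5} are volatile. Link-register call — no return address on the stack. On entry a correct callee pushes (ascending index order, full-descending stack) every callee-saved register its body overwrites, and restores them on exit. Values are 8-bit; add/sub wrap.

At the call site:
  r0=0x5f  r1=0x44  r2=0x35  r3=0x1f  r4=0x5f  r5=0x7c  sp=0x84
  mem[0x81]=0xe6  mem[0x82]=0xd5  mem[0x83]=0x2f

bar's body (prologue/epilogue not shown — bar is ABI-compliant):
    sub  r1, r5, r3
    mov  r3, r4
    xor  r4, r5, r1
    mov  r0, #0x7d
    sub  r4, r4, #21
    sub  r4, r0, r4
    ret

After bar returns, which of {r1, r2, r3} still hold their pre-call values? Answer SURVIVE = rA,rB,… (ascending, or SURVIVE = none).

prologue: push r0 → mem[0x83]=0x5f, sp=0x83
body[0] sub  r1, r5, r3 → r1=0x5d
body[1] mov  r3, r4 → r3=0x5f
body[2] xor  r4, r5, r1 → r4=0x21
body[3] mov  r0, #0x7d → r0=0x7d
body[4] sub  r4, r4, #21 → r4=0x0c
body[5] sub  r4, r0, r4 → r4=0x71
epilogue: pop r0=0x5f, sp=0x84
r1: caller-saved, written=True
r2: callee-saved, written=False
r3: caller-saved, written=True

SURVIVE = r2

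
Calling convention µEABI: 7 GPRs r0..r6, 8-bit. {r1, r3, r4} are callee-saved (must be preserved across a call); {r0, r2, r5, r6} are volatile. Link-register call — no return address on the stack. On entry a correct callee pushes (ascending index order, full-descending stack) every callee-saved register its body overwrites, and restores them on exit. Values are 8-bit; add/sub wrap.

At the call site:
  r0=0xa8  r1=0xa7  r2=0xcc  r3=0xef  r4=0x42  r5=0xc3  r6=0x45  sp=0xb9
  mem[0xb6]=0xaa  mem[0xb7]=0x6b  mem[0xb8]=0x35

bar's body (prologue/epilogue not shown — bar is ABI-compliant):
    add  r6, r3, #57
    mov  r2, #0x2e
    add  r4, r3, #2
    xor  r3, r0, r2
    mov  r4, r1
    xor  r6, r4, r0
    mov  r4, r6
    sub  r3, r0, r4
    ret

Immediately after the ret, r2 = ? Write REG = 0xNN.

REG = 0x2e

prologue: push r3 -> mem[0xb8]=0xef, sp=0xb8
prologue: push r4 -> mem[0xb7]=0x42, sp=0xb7
body[0] add  r6, r3, #57 -> r6=0x28
body[1] mov  r2, #0x2e -> r2=0x2e
body[2] add  r4, r3, #2 -> r4=0xf1
body[3] xor  r3, r0, r2 -> r3=0x86
body[4] mov  r4, r1 -> r4=0xa7
body[5] xor  r6, r4, r0 -> r6=0x0f
body[6] mov  r4, r6 -> r4=0x0f
body[7] sub  r3, r0, r4 -> r3=0x99
epilogue: pop r4=0x42, sp=0xb8
epilogue: pop r3=0xef, sp=0xb9
r2 is caller-saved -> body value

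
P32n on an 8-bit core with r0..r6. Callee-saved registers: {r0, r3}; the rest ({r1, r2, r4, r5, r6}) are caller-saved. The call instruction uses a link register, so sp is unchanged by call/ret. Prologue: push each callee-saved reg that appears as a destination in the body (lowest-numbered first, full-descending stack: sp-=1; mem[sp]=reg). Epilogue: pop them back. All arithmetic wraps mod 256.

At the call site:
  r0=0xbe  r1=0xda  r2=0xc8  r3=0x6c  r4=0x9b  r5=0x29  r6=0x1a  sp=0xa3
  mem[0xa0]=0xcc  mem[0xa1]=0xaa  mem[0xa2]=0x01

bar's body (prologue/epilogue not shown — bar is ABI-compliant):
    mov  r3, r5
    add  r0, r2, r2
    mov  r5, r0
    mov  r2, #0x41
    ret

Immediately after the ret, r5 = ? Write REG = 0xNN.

prologue: push r0 → mem[0xa2]=0xbe, sp=0xa2
prologue: push r3 → mem[0xa1]=0x6c, sp=0xa1
body[0] mov  r3, r5 → r3=0x29
body[1] add  r0, r2, r2 → r0=0x90
body[2] mov  r5, r0 → r5=0x90
body[3] mov  r2, #0x41 → r2=0x41
epilogue: pop r3=0x6c, sp=0xa2
epilogue: pop r0=0xbe, sp=0xa3
r5 is caller-saved → body value

REG = 0x90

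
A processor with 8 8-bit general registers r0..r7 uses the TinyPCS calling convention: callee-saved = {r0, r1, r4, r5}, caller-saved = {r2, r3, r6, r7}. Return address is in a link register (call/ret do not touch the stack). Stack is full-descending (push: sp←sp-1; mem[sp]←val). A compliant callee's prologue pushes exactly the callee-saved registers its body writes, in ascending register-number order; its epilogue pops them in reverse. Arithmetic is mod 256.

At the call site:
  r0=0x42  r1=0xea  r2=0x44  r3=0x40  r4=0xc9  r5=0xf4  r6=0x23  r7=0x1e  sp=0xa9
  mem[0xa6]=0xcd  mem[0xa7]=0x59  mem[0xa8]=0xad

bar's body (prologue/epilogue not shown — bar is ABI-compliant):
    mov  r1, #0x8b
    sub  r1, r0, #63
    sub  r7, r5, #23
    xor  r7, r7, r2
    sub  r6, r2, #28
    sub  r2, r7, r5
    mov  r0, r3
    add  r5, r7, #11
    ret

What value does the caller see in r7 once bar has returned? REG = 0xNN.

REG = 0x99

prologue: push r0 → mem[0xa8]=0x42, sp=0xa8
prologue: push r1 → mem[0xa7]=0xea, sp=0xa7
prologue: push r5 → mem[0xa6]=0xf4, sp=0xa6
body[0] mov  r1, #0x8b → r1=0x8b
body[1] sub  r1, r0, #63 → r1=0x03
body[2] sub  r7, r5, #23 → r7=0xdd
body[3] xor  r7, r7, r2 → r7=0x99
body[4] sub  r6, r2, #28 → r6=0x28
body[5] sub  r2, r7, r5 → r2=0xa5
body[6] mov  r0, r3 → r0=0x40
body[7] add  r5, r7, #11 → r5=0xa4
epilogue: pop r5=0xf4, sp=0xa7
epilogue: pop r1=0xea, sp=0xa8
epilogue: pop r0=0x42, sp=0xa9
r7 is caller-saved → body value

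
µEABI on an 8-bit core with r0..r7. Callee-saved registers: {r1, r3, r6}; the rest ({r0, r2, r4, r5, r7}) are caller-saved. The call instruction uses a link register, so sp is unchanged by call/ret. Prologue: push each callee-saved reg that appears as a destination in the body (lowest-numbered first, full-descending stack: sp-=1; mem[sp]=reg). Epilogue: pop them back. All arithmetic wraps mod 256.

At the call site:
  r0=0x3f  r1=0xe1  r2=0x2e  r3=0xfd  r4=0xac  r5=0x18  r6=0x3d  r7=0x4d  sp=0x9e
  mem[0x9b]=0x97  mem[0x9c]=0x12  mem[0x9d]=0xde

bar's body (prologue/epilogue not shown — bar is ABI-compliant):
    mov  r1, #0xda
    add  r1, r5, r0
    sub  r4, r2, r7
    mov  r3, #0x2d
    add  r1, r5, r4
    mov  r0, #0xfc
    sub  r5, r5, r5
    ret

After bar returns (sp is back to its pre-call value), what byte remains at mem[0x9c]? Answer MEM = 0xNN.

MEM = 0xfd

prologue: push r1 -> mem[0x9d]=0xe1, sp=0x9d
prologue: push r3 -> mem[0x9c]=0xfd, sp=0x9c
body[0] mov  r1, #0xda -> r1=0xda
body[1] add  r1, r5, r0 -> r1=0x57
body[2] sub  r4, r2, r7 -> r4=0xe1
body[3] mov  r3, #0x2d -> r3=0x2d
body[4] add  r1, r5, r4 -> r1=0xf9
body[5] mov  r0, #0xfc -> r0=0xfc
body[6] sub  r5, r5, r5 -> r5=0x00
epilogue: pop r3=0xfd, sp=0x9d
epilogue: pop r1=0xe1, sp=0x9e
prologue pushed ['r1', 'r3'] at ['0x9d', '0x9c']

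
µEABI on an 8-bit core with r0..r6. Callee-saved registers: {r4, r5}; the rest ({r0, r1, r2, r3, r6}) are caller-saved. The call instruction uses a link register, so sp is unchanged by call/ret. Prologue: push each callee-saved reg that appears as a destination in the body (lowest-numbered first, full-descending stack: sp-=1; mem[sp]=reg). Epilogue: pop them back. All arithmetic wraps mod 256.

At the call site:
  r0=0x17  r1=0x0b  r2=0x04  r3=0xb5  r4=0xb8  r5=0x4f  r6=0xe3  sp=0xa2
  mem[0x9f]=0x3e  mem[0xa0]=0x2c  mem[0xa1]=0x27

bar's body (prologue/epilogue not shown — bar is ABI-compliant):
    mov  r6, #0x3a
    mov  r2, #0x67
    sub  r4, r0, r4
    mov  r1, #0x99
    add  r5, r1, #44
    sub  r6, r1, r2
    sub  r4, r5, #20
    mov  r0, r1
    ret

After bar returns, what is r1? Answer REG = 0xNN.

prologue: push r4 → mem[0xa1]=0xb8, sp=0xa1
prologue: push r5 → mem[0xa0]=0x4f, sp=0xa0
body[0] mov  r6, #0x3a → r6=0x3a
body[1] mov  r2, #0x67 → r2=0x67
body[2] sub  r4, r0, r4 → r4=0x5f
body[3] mov  r1, #0x99 → r1=0x99
body[4] add  r5, r1, #44 → r5=0xc5
body[5] sub  r6, r1, r2 → r6=0x32
body[6] sub  r4, r5, #20 → r4=0xb1
body[7] mov  r0, r1 → r0=0x99
epilogue: pop r5=0x4f, sp=0xa1
epilogue: pop r4=0xb8, sp=0xa2
r1 is caller-saved → body value

REG = 0x99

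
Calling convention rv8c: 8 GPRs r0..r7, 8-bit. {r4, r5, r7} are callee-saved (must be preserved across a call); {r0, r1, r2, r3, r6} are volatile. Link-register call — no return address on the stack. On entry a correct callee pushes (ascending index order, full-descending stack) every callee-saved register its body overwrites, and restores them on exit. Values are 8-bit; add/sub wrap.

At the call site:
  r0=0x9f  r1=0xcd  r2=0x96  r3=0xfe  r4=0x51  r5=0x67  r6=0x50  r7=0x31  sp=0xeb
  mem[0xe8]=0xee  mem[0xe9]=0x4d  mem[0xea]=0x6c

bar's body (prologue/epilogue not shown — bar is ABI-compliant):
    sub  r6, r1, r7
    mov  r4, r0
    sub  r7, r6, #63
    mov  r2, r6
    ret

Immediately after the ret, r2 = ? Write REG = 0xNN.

prologue: push r4 -> mem[0xea]=0x51, sp=0xea
prologue: push r7 -> mem[0xe9]=0x31, sp=0xe9
body[0] sub  r6, r1, r7 -> r6=0x9c
body[1] mov  r4, r0 -> r4=0x9f
body[2] sub  r7, r6, #63 -> r7=0x5d
body[3] mov  r2, r6 -> r2=0x9c
epilogue: pop r7=0x31, sp=0xea
epilogue: pop r4=0x51, sp=0xeb
r2 is caller-saved -> body value

REG = 0x9c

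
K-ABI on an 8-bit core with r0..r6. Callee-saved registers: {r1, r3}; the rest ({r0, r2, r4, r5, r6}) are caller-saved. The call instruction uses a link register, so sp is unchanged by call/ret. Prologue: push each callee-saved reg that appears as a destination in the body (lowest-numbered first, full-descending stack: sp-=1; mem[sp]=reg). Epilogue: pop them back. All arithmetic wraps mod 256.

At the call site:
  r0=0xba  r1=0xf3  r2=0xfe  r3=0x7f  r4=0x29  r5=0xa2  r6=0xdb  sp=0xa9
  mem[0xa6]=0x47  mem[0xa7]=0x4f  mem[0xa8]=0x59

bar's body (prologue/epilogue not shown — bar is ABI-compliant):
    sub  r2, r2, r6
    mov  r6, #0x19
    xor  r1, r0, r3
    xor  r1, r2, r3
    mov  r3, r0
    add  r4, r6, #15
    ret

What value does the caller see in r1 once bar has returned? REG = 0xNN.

REG = 0xf3

prologue: push r1 -> mem[0xa8]=0xf3, sp=0xa8
prologue: push r3 -> mem[0xa7]=0x7f, sp=0xa7
body[0] sub  r2, r2, r6 -> r2=0x23
body[1] mov  r6, #0x19 -> r6=0x19
body[2] xor  r1, r0, r3 -> r1=0xc5
body[3] xor  r1, r2, r3 -> r1=0x5c
body[4] mov  r3, r0 -> r3=0xba
body[5] add  r4, r6, #15 -> r4=0x28
epilogue: pop r3=0x7f, sp=0xa8
epilogue: pop r1=0xf3, sp=0xa9
r1 is callee-saved -> restored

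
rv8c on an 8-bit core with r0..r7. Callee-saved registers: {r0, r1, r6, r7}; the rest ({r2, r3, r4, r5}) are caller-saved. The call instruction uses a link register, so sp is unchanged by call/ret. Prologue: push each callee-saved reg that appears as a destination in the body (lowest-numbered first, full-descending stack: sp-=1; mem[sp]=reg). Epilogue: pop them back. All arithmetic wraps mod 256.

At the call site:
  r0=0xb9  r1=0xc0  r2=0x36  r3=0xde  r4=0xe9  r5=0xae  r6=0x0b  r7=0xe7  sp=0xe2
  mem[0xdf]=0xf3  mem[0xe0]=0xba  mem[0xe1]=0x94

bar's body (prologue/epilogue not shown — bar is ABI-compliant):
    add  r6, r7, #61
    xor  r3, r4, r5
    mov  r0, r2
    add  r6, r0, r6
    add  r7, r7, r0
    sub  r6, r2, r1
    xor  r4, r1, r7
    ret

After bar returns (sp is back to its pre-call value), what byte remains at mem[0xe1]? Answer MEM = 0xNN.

prologue: push r0 → mem[0xe1]=0xb9, sp=0xe1
prologue: push r6 → mem[0xe0]=0x0b, sp=0xe0
prologue: push r7 → mem[0xdf]=0xe7, sp=0xdf
body[0] add  r6, r7, #61 → r6=0x24
body[1] xor  r3, r4, r5 → r3=0x47
body[2] mov  r0, r2 → r0=0x36
body[3] add  r6, r0, r6 → r6=0x5a
body[4] add  r7, r7, r0 → r7=0x1d
body[5] sub  r6, r2, r1 → r6=0x76
body[6] xor  r4, r1, r7 → r4=0xdd
epilogue: pop r7=0xe7, sp=0xe0
epilogue: pop r6=0x0b, sp=0xe1
epilogue: pop r0=0xb9, sp=0xe2
prologue pushed ['r0', 'r6', 'r7'] at ['0xe1', '0xe0', '0xdf']

MEM = 0xb9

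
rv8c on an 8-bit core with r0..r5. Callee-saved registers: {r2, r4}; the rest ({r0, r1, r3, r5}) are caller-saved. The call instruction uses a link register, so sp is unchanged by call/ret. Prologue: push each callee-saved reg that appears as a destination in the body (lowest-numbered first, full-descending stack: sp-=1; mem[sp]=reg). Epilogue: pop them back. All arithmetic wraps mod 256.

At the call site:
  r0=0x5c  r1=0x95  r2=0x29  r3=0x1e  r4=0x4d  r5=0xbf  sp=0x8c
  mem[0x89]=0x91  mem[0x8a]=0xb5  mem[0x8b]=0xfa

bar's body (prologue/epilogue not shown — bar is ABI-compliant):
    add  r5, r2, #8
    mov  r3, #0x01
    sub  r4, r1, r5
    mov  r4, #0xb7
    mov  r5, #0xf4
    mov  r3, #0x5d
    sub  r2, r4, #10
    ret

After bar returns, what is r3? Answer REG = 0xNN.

REG = 0x5d

prologue: push r2 -> mem[0x8b]=0x29, sp=0x8b
prologue: push r4 -> mem[0x8a]=0x4d, sp=0x8a
body[0] add  r5, r2, #8 -> r5=0x31
body[1] mov  r3, #0x01 -> r3=0x01
body[2] sub  r4, r1, r5 -> r4=0x64
body[3] mov  r4, #0xb7 -> r4=0xb7
body[4] mov  r5, #0xf4 -> r5=0xf4
body[5] mov  r3, #0x5d -> r3=0x5d
body[6] sub  r2, r4, #10 -> r2=0xad
epilogue: pop r4=0x4d, sp=0x8b
epilogue: pop r2=0x29, sp=0x8c
r3 is caller-saved -> body value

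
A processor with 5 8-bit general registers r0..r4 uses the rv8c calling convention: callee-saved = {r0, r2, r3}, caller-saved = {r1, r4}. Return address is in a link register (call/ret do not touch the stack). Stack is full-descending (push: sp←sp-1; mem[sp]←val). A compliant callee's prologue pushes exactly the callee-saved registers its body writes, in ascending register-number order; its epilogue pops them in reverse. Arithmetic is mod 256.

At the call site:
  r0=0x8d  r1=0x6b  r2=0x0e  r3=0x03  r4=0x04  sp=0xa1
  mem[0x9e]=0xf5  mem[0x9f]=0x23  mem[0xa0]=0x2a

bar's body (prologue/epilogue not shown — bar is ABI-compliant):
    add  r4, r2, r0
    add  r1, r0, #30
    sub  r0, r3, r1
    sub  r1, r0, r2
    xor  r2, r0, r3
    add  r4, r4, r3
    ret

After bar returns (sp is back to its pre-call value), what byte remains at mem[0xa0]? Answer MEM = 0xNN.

prologue: push r0 -> mem[0xa0]=0x8d, sp=0xa0
prologue: push r2 -> mem[0x9f]=0x0e, sp=0x9f
body[0] add  r4, r2, r0 -> r4=0x9b
body[1] add  r1, r0, #30 -> r1=0xab
body[2] sub  r0, r3, r1 -> r0=0x58
body[3] sub  r1, r0, r2 -> r1=0x4a
body[4] xor  r2, r0, r3 -> r2=0x5b
body[5] add  r4, r4, r3 -> r4=0x9e
epilogue: pop r2=0x0e, sp=0xa0
epilogue: pop r0=0x8d, sp=0xa1
prologue pushed ['r0', 'r2'] at ['0xa0', '0x9f']

MEM = 0x8d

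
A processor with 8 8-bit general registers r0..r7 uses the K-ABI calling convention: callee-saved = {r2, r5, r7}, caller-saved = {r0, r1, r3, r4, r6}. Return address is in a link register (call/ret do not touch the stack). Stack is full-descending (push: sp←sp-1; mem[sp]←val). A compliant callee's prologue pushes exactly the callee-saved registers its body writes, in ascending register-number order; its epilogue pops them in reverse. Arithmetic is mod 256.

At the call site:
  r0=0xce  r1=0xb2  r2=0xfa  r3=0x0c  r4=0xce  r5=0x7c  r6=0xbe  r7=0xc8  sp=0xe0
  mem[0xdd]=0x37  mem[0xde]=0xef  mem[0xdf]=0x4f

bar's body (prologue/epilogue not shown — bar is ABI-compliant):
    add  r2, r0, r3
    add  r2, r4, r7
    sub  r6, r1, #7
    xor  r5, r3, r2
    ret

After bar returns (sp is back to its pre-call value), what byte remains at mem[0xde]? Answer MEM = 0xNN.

MEM = 0x7c

prologue: push r2 → mem[0xdf]=0xfa, sp=0xdf
prologue: push r5 → mem[0xde]=0x7c, sp=0xde
body[0] add  r2, r0, r3 → r2=0xda
body[1] add  r2, r4, r7 → r2=0x96
body[2] sub  r6, r1, #7 → r6=0xab
body[3] xor  r5, r3, r2 → r5=0x9a
epilogue: pop r5=0x7c, sp=0xdf
epilogue: pop r2=0xfa, sp=0xe0
prologue pushed ['r2', 'r5'] at ['0xdf', '0xde']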